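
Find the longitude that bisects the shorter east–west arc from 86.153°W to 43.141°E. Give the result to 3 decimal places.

Signed shortest Δλ from -86.153° to +43.141° is +129.294°.
Midpoint longitude = -86.153° + (+129.294°)/2 = -86.153° + 64.647° = -21.506°.

21.506°W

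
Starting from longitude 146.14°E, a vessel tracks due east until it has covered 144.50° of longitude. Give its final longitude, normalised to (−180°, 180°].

Start at +146.14°; shift +144.50° → +290.64°.
+290.64° lies outside (−180°, 180°]; subtract 360° → -69.36°.

69.36°W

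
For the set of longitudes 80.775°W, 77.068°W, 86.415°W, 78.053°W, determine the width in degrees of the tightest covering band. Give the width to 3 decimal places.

9.347°

Sort the longitudes: -86.415°, -80.775°, -78.053°, -77.068°.
Eastward gaps between consecutive values (wrapping around): 5.640°, 2.722°, 0.985°, 350.653°.
Largest gap = 350.653° ⇒ minimal covering band is its complement: 360° − 350.653° = 9.347°.
Band runs from -86.415° eastward to -77.068°.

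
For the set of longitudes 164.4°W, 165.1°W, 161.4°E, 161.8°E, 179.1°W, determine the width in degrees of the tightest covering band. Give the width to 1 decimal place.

34.2°

Sort the longitudes: -179.1°, -165.1°, -164.4°, +161.4°, +161.8°.
Eastward gaps between consecutive values (wrapping around): 14.0°, 0.7°, 325.8°, 0.4°, 19.1°.
Largest gap = 325.8° ⇒ minimal covering band is its complement: 360° − 325.8° = 34.2°.
Band runs from +161.4° eastward to -164.4°, crossing the antimeridian.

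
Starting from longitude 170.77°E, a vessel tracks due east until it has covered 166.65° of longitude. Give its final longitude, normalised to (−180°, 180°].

22.58°W

Start at +170.77°; shift +166.65° → +337.42°.
+337.42° lies outside (−180°, 180°]; subtract 360° → -22.58°.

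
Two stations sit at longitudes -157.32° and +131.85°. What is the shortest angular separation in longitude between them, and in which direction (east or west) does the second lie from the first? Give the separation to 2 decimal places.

70.83° west

Raw difference: 131.85 − -157.32 = 289.17°.
Normalise into (−180°, 180°]: 289.17° − 360° = -70.83°.
Negative ⇒ the second point lies to the west; separation 70.83°.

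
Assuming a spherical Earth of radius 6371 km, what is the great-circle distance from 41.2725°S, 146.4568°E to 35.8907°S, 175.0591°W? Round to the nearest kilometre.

Δλ = -175.0591 − 146.4568 = -321.5159°; wrapped into (−180°, 180°]: 38.4841°.
Δφ = -35.8907 − -41.2725 = 5.3818°.
a = sin²(Δφ/2) + cos φ₁ · cos φ₂ · sin²(Δλ/2) = 0.068335.
c = 2·atan2(√a, √(1−a)) = 0.52896 rad → d = 6371·c ≈ 3370.02 km.

3370 km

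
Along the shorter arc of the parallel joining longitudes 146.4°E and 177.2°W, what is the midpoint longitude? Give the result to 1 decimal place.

164.6°E

Signed shortest Δλ from +146.4° to -177.2° is +36.4°.
Midpoint longitude = +146.4° + (+36.4°)/2 = +146.4° + 18.2° = +164.6°.
(The naïve average (+146.4 + -177.2)/2 = -15.4° is on the wrong side of the globe.)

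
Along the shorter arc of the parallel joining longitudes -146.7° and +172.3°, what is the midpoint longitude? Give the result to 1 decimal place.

Signed shortest Δλ from -146.7° to +172.3° is -41.0°.
Midpoint longitude = -146.7° + (-41.0°)/2 = -146.7° − 20.5° = -167.2°.
(The naïve average (-146.7 + +172.3)/2 = 12.8° is on the wrong side of the globe.)

-167.2°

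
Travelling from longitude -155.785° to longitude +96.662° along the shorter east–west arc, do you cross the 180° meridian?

Yes

Naïve |96.662 − -155.785| = 252.447° > 180°, so the shorter arc goes the other way round — across 180°.
Signed shortest Δλ = ((96.662 − -155.785 + 180) mod 360) − 180 = -107.553°.
Going west by 107.553° from -155.785° passes through 180° before reaching +96.662°.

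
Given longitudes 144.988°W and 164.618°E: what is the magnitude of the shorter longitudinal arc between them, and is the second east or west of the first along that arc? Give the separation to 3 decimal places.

Raw difference: 164.618 − -144.988 = 309.606°.
Normalise into (−180°, 180°]: 309.606° − 360° = -50.394°.
Negative ⇒ the second point lies to the west; separation 50.394°.

50.394° west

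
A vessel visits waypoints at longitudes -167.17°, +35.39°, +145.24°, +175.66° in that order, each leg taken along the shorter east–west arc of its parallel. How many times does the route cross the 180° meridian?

1

Leg 1: -167.17° → +35.39°, shortest Δλ = -157.44° (west) — crosses 180°.
Leg 2: +35.39° → +145.24°, shortest Δλ = 109.85° (east) — does not cross 180°.
Leg 3: +145.24° → +175.66°, shortest Δλ = 30.42° (east) — does not cross 180°.
Total crossings: 1.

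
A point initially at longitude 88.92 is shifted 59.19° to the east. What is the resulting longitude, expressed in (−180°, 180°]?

Start at +88.92°; shift +59.19° → +148.11°.
+148.11° already lies in (−180°, 180°].

+148.11°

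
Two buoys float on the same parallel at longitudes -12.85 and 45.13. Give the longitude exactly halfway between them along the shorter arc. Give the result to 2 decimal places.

Signed shortest Δλ from -12.85° to +45.13° is +57.98°.
Midpoint longitude = -12.85° + (+57.98°)/2 = -12.85° + 28.99° = +16.14°.

+16.14°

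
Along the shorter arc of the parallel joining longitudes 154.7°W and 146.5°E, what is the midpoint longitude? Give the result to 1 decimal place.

Signed shortest Δλ from -154.7° to +146.5° is -58.8°.
Midpoint longitude = -154.7° + (-58.8°)/2 = -154.7° − 29.4° = -184.1°.
Normalise into (−180°, 180°]: +175.9°.
(The naïve average (-154.7 + +146.5)/2 = -4.1° is on the wrong side of the globe.)

175.9°E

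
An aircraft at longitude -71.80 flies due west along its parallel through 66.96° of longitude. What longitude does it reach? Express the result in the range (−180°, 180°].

Start at -71.80°; shift −66.96° → -138.76°.
-138.76° already lies in (−180°, 180°].

-138.76°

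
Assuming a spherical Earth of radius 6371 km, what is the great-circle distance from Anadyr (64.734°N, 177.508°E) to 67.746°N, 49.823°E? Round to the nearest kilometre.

4717 km

Δλ = 49.823 − 177.508 = -127.685°.
Δφ = 67.746 − 64.734 = 3.012°.
a = sin²(Δφ/2) + cos φ₁ · cos φ₂ · sin²(Δλ/2) = 0.130920.
c = 2·atan2(√a, √(1−a)) = 0.74046 rad → d = 6371·c ≈ 4717.45 km.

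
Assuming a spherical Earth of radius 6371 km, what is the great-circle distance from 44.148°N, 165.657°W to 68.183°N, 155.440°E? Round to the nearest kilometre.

3484 km

Δλ = 155.440 − -165.657 = 321.097°; wrapped into (−180°, 180°]: -38.903°.
Δφ = 68.183 − 44.148 = 24.035°.
a = sin²(Δφ/2) + cos φ₁ · cos φ₂ · sin²(Δλ/2) = 0.072924.
c = 2·atan2(√a, √(1−a)) = 0.54688 rad → d = 6371·c ≈ 3484.16 km.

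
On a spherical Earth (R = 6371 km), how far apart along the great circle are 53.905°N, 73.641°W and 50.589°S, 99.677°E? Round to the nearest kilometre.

Δλ = 99.677 − -73.641 = 173.318°.
Δφ = -50.589 − 53.905 = -104.494°.
a = sin²(Δφ/2) + cos φ₁ · cos φ₂ · sin²(Δλ/2) = 0.997893.
c = 2·atan2(√a, √(1−a)) = 3.04975 rad → d = 6371·c ≈ 19429.93 km.

19430 km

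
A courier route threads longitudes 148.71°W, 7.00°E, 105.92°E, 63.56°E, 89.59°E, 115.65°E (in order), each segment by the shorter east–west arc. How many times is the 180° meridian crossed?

0

Leg 1: -148.71° → +7.00°, shortest Δλ = 155.71° (east) — does not cross 180°.
Leg 2: +7.00° → +105.92°, shortest Δλ = 98.92° (east) — does not cross 180°.
Leg 3: +105.92° → +63.56°, shortest Δλ = -42.36° (west) — does not cross 180°.
Leg 4: +63.56° → +89.59°, shortest Δλ = 26.03° (east) — does not cross 180°.
Leg 5: +89.59° → +115.65°, shortest Δλ = 26.06° (east) — does not cross 180°.
Total crossings: 0.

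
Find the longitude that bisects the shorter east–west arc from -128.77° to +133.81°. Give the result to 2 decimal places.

-177.48°

Signed shortest Δλ from -128.77° to +133.81° is -97.42°.
Midpoint longitude = -128.77° + (-97.42°)/2 = -128.77° − 48.71° = -177.48°.
(The naïve average (-128.77 + +133.81)/2 = 2.52° is on the wrong side of the globe.)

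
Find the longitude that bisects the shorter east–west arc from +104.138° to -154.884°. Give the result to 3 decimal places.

+154.627°

Signed shortest Δλ from +104.138° to -154.884° is +100.978°.
Midpoint longitude = +104.138° + (+100.978°)/2 = +104.138° + 50.489° = +154.627°.
(The naïve average (+104.138 + -154.884)/2 = -25.373° is on the wrong side of the globe.)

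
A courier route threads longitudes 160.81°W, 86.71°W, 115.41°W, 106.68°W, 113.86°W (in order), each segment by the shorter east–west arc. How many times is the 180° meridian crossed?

Leg 1: -160.81° → -86.71°, shortest Δλ = 74.1° (east) — does not cross 180°.
Leg 2: -86.71° → -115.41°, shortest Δλ = -28.7° (west) — does not cross 180°.
Leg 3: -115.41° → -106.68°, shortest Δλ = 8.73° (east) — does not cross 180°.
Leg 4: -106.68° → -113.86°, shortest Δλ = -7.18° (west) — does not cross 180°.
Total crossings: 0.

0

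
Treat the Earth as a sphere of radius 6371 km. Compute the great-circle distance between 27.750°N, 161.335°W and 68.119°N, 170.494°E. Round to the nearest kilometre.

4861 km

Δλ = 170.494 − -161.335 = 331.829°; wrapped into (−180°, 180°]: -28.171°.
Δφ = 68.119 − 27.750 = 40.369°.
a = sin²(Δφ/2) + cos φ₁ · cos φ₂ · sin²(Δλ/2) = 0.138590.
c = 2·atan2(√a, √(1−a)) = 0.76292 rad → d = 6371·c ≈ 4860.58 km.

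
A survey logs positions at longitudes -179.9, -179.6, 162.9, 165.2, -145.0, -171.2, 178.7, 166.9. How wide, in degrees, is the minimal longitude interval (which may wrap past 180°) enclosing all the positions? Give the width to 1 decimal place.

52.1°

Sort the longitudes: -179.9°, -179.6°, -171.2°, -145.0°, +162.9°, +165.2°, +166.9°, +178.7°.
Eastward gaps between consecutive values (wrapping around): 0.3°, 8.4°, 26.2°, 307.9°, 2.3°, 1.7°, 11.8°, 1.4°.
Largest gap = 307.9° ⇒ minimal covering band is its complement: 360° − 307.9° = 52.1°.
Band runs from +162.9° eastward to -145.0°, crossing the antimeridian.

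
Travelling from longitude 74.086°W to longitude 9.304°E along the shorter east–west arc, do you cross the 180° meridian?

Signed shortest Δλ = ((9.304 − -74.086 + 180) mod 360) − 180 = 83.39°.
Going east by 83.39° from -74.086° reaches +9.304° without touching 180°.

No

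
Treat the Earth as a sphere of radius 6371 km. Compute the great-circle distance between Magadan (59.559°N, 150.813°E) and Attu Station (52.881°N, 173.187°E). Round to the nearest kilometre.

Δλ = 173.187 − 150.813 = 22.374°.
Δφ = 52.881 − 59.559 = -6.678°.
a = sin²(Δφ/2) + cos φ₁ · cos φ₂ · sin²(Δλ/2) = 0.014901.
c = 2·atan2(√a, √(1−a)) = 0.24475 rad → d = 6371·c ≈ 1559.30 km.

1559 km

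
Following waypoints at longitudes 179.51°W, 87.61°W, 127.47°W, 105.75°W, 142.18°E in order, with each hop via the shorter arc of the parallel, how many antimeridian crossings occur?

1

Leg 1: -179.51° → -87.61°, shortest Δλ = 91.9° (east) — does not cross 180°.
Leg 2: -87.61° → -127.47°, shortest Δλ = -39.86° (west) — does not cross 180°.
Leg 3: -127.47° → -105.75°, shortest Δλ = 21.72° (east) — does not cross 180°.
Leg 4: -105.75° → +142.18°, shortest Δλ = -112.07° (west) — crosses 180°.
Total crossings: 1.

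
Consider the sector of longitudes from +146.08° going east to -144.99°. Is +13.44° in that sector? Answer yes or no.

No

Band width going east from +146.08° to -144.99°: ((-144.99 − 146.08) mod 360) = 68.93°.
Offset of +13.44° east of the west edge: ((13.44 − 146.08) mod 360) = 227.36°.
227.36° > 68.93° ⇒ outside.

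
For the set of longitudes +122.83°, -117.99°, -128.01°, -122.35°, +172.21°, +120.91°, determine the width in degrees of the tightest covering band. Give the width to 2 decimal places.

Sort the longitudes: -128.01°, -122.35°, -117.99°, +120.91°, +122.83°, +172.21°.
Eastward gaps between consecutive values (wrapping around): 5.66°, 4.36°, 238.90°, 1.92°, 49.38°, 59.78°.
Largest gap = 238.90° ⇒ minimal covering band is its complement: 360° − 238.90° = 121.10°.
Band runs from +120.91° eastward to -117.99°, crossing the antimeridian.

121.10°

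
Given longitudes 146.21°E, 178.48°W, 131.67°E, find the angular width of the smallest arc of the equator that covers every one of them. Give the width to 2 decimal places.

Sort the longitudes: -178.48°, +131.67°, +146.21°.
Eastward gaps between consecutive values (wrapping around): 310.15°, 14.54°, 35.31°.
Largest gap = 310.15° ⇒ minimal covering band is its complement: 360° − 310.15° = 49.85°.
Band runs from +131.67° eastward to -178.48°, crossing the antimeridian.

49.85°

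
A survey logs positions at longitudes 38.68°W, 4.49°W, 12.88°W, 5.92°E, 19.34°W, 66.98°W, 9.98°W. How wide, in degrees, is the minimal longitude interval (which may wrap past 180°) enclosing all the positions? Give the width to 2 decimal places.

72.90°

Sort the longitudes: -66.98°, -38.68°, -19.34°, -12.88°, -9.98°, -4.49°, +5.92°.
Eastward gaps between consecutive values (wrapping around): 28.30°, 19.34°, 6.46°, 2.90°, 5.49°, 10.41°, 287.10°.
Largest gap = 287.10° ⇒ minimal covering band is its complement: 360° − 287.10° = 72.90°.
Band runs from -66.98° eastward to +5.92°.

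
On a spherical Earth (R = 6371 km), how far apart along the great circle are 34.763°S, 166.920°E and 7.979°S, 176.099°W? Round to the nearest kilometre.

3446 km

Δλ = -176.099 − 166.920 = -343.019°; wrapped into (−180°, 180°]: 16.981°.
Δφ = -7.979 − -34.763 = 26.784°.
a = sin²(Δφ/2) + cos φ₁ · cos φ₂ · sin²(Δλ/2) = 0.071379.
c = 2·atan2(√a, √(1−a)) = 0.54091 rad → d = 6371·c ≈ 3446.12 km.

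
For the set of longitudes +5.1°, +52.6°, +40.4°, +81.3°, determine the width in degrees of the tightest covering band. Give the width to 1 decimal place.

Sort the longitudes: +5.1°, +40.4°, +52.6°, +81.3°.
Eastward gaps between consecutive values (wrapping around): 35.3°, 12.2°, 28.7°, 283.8°.
Largest gap = 283.8° ⇒ minimal covering band is its complement: 360° − 283.8° = 76.2°.
Band runs from +5.1° eastward to +81.3°.

76.2°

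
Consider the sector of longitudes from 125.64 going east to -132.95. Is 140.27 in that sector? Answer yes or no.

Band width going east from +125.64° to -132.95°: ((-132.95 − 125.64) mod 360) = 101.41°.
Offset of +140.27° east of the west edge: ((140.27 − 125.64) mod 360) = 14.63°.
14.63° ≤ 101.41° ⇒ inside.

Yes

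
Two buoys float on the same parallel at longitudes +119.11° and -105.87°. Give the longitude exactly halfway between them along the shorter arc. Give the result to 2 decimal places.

Signed shortest Δλ from +119.11° to -105.87° is +135.02°.
Midpoint longitude = +119.11° + (+135.02°)/2 = +119.11° + 67.51° = +186.62°.
Normalise into (−180°, 180°]: -173.38°.
(The naïve average (+119.11 + -105.87)/2 = 6.62° is on the wrong side of the globe.)

-173.38°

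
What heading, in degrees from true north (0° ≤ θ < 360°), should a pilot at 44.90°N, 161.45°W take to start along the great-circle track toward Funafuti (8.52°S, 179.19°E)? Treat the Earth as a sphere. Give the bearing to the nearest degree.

203°

Δλ = 179.19 − -161.45 = 340.64°; wrapped into (−180°, 180°]: -19.36°.
θ = atan2( sin Δλ · cos φ₂ , cos φ₁ · sin φ₂ − sin φ₁ · cos φ₂ · cos Δλ )
  = atan2(-0.32784, -0.76355) = -156.763° → normalised to [0°, 360°): 203.237°.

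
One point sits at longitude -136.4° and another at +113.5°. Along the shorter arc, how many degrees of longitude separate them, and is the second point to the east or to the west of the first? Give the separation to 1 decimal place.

Raw difference: 113.5 − -136.4 = 249.9°.
Normalise into (−180°, 180°]: 249.9° − 360° = -110.1°.
Negative ⇒ the second point lies to the west; separation 110.1°.

110.1° west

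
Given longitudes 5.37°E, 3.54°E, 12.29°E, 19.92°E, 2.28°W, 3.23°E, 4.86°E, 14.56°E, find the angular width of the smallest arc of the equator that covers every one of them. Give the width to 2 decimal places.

22.20°

Sort the longitudes: -2.28°, +3.23°, +3.54°, +4.86°, +5.37°, +12.29°, +14.56°, +19.92°.
Eastward gaps between consecutive values (wrapping around): 5.51°, 0.31°, 1.32°, 0.51°, 6.92°, 2.27°, 5.36°, 337.80°.
Largest gap = 337.80° ⇒ minimal covering band is its complement: 360° − 337.80° = 22.20°.
Band runs from -2.28° eastward to +19.92°.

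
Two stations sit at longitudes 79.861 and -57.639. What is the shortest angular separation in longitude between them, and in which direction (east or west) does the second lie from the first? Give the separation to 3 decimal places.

137.500° west

Raw difference: -57.639 − 79.861 = -137.5°.
Normalise into (−180°, 180°]: -137.5° stays -137.5°.
Negative ⇒ the second point lies to the west; separation 137.500°.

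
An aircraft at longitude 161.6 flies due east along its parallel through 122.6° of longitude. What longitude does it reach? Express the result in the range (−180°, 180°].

-75.8°

Start at +161.6°; shift +122.6° → +284.2°.
+284.2° lies outside (−180°, 180°]; subtract 360° → -75.8°.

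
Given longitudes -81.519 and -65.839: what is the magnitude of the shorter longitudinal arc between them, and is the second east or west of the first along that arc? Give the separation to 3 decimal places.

15.680° east

Raw difference: -65.839 − -81.519 = 15.68°.
Normalise into (−180°, 180°]: 15.68° stays 15.68°.
Positive ⇒ the second point lies to the east; separation 15.680°.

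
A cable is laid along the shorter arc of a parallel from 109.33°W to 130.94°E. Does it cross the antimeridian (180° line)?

Naïve |130.94 − -109.33| = 240.27° > 180°, so the shorter arc goes the other way round — across 180°.
Signed shortest Δλ = ((130.94 − -109.33 + 180) mod 360) − 180 = -119.73°.
Going west by 119.73° from -109.33° passes through 180° before reaching +130.94°.

Yes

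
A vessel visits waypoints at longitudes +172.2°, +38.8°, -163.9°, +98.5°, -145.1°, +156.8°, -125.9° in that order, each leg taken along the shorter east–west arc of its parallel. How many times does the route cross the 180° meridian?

5

Leg 1: +172.2° → +38.8°, shortest Δλ = -133.4° (west) — does not cross 180°.
Leg 2: +38.8° → -163.9°, shortest Δλ = 157.3° (east) — crosses 180°.
Leg 3: -163.9° → +98.5°, shortest Δλ = -97.6° (west) — crosses 180°.
Leg 4: +98.5° → -145.1°, shortest Δλ = 116.4° (east) — crosses 180°.
Leg 5: -145.1° → +156.8°, shortest Δλ = -58.1° (west) — crosses 180°.
Leg 6: +156.8° → -125.9°, shortest Δλ = 77.3° (east) — crosses 180°.
Total crossings: 5.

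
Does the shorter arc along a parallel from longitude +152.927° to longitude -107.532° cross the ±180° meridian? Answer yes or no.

Yes

Naïve |-107.532 − 152.927| = 260.459° > 180°, so the shorter arc goes the other way round — across 180°.
Signed shortest Δλ = ((-107.532 − 152.927 + 180) mod 360) − 180 = 99.541°.
Going east by 99.541° from +152.927° passes through 180° before reaching -107.532°.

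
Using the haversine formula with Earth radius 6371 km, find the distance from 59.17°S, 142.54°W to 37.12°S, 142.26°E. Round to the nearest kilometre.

Δλ = 142.26 − -142.54 = 284.80°; wrapped into (−180°, 180°]: -75.20°.
Δφ = -37.12 − -59.17 = 22.05°.
a = sin²(Δφ/2) + cos φ₁ · cos φ₂ · sin²(Δλ/2) = 0.188702.
c = 2·atan2(√a, √(1−a)) = 0.89874 rad → d = 6371·c ≈ 5725.88 km.

5726 km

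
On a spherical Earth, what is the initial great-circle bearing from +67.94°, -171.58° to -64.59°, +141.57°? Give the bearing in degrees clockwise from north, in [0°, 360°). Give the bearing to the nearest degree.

Δλ = 141.57 − -171.58 = 313.15°; wrapped into (−180°, 180°]: -46.85°.
θ = atan2( sin Δλ · cos φ₂ , cos φ₁ · sin φ₂ − sin φ₁ · cos φ₂ · cos Δλ )
  = atan2(-0.31305, -0.61122) = -152.880° → normalised to [0°, 360°): 207.120°.

207°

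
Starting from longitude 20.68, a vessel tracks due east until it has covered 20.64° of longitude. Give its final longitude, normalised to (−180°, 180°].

+41.32°

Start at +20.68°; shift +20.64° → +41.32°.
+41.32° already lies in (−180°, 180°].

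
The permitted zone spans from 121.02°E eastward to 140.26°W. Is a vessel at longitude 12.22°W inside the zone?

No

Band width going east from +121.02° to -140.26°: ((-140.26 − 121.02) mod 360) = 98.72°.
Offset of -12.22° east of the west edge: ((-12.22 − 121.02) mod 360) = 226.76°.
226.76° > 98.72° ⇒ outside.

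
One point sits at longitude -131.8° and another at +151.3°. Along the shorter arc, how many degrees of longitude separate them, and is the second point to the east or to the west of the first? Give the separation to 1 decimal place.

76.9° west

Raw difference: 151.3 − -131.8 = 283.1°.
Normalise into (−180°, 180°]: 283.1° − 360° = -76.9°.
Negative ⇒ the second point lies to the west; separation 76.9°.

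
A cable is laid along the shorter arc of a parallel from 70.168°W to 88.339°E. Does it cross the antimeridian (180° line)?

No

Signed shortest Δλ = ((88.339 − -70.168 + 180) mod 360) − 180 = 158.507°.
Going east by 158.507° from -70.168° reaches +88.339° without touching 180°.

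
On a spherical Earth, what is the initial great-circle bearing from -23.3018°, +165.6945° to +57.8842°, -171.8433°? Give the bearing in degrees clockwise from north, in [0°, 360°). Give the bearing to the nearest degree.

Δλ = -171.8433 − 165.6945 = -337.5378°; wrapped into (−180°, 180°]: 22.4622°.
θ = atan2( sin Δλ · cos φ₂ , cos φ₁ · sin φ₂ − sin φ₁ · cos φ₂ · cos Δλ )
  = atan2(0.20312, 0.97224) = 11.801° → normalised to [0°, 360°): 11.801°.

12°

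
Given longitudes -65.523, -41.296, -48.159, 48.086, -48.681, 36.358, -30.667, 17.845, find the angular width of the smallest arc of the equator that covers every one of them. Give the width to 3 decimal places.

113.609°

Sort the longitudes: -65.523°, -48.681°, -48.159°, -41.296°, -30.667°, +17.845°, +36.358°, +48.086°.
Eastward gaps between consecutive values (wrapping around): 16.842°, 0.522°, 6.863°, 10.629°, 48.512°, 18.513°, 11.728°, 246.391°.
Largest gap = 246.391° ⇒ minimal covering band is its complement: 360° − 246.391° = 113.609°.
Band runs from -65.523° eastward to +48.086°.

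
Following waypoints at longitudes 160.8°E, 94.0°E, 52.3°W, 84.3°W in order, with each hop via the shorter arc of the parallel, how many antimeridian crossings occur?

0

Leg 1: +160.8° → +94.0°, shortest Δλ = -66.8° (west) — does not cross 180°.
Leg 2: +94.0° → -52.3°, shortest Δλ = -146.3° (west) — does not cross 180°.
Leg 3: -52.3° → -84.3°, shortest Δλ = -32.0° (west) — does not cross 180°.
Total crossings: 0.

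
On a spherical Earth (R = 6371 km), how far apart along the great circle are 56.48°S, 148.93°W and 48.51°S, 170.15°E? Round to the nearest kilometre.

Δλ = 170.15 − -148.93 = 319.08°; wrapped into (−180°, 180°]: -40.92°.
Δφ = -48.51 − -56.48 = 7.97°.
a = sin²(Δφ/2) + cos φ₁ · cos φ₂ · sin²(Δλ/2) = 0.049531.
c = 2·atan2(√a, √(1−a)) = 0.44887 rad → d = 6371·c ≈ 2859.76 km.

2860 km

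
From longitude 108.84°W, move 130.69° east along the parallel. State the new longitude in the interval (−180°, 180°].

Start at -108.84°; shift +130.69° → +21.85°.
+21.85° already lies in (−180°, 180°].

21.85°E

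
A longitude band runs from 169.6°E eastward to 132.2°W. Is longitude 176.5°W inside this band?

Band width going east from +169.6° to -132.2°: ((-132.2 − 169.6) mod 360) = 58.2°.
Offset of -176.5° east of the west edge: ((-176.5 − 169.6) mod 360) = 13.9°.
13.9° ≤ 58.2° ⇒ inside.

Yes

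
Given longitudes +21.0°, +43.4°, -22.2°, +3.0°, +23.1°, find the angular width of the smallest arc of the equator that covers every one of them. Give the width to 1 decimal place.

65.6°

Sort the longitudes: -22.2°, +3.0°, +21.0°, +23.1°, +43.4°.
Eastward gaps between consecutive values (wrapping around): 25.2°, 18.0°, 2.1°, 20.3°, 294.4°.
Largest gap = 294.4° ⇒ minimal covering band is its complement: 360° − 294.4° = 65.6°.
Band runs from -22.2° eastward to +43.4°.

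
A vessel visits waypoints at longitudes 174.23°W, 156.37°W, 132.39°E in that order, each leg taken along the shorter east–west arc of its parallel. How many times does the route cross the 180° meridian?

Leg 1: -174.23° → -156.37°, shortest Δλ = 17.86° (east) — does not cross 180°.
Leg 2: -156.37° → +132.39°, shortest Δλ = -71.24° (west) — crosses 180°.
Total crossings: 1.

1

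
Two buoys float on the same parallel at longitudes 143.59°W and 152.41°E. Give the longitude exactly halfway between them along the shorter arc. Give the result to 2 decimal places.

Signed shortest Δλ from -143.59° to +152.41° is -64.00°.
Midpoint longitude = -143.59° + (-64.00°)/2 = -143.59° − 32.00° = -175.59°.
(The naïve average (-143.59 + +152.41)/2 = 4.41° is on the wrong side of the globe.)

175.59°W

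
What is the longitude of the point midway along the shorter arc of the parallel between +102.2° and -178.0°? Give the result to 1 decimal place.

Signed shortest Δλ from +102.2° to -178.0° is +79.8°.
Midpoint longitude = +102.2° + (+79.8°)/2 = +102.2° + 39.9° = +142.1°.
(The naïve average (+102.2 + -178.0)/2 = -37.9° is on the wrong side of the globe.)

+142.1°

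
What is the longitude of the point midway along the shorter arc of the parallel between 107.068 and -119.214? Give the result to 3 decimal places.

Signed shortest Δλ from +107.068° to -119.214° is +133.718°.
Midpoint longitude = +107.068° + (+133.718°)/2 = +107.068° + 66.859° = +173.927°.
(The naïve average (+107.068 + -119.214)/2 = -6.073° is on the wrong side of the globe.)

+173.927°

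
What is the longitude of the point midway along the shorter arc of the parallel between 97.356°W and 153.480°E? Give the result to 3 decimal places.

Signed shortest Δλ from -97.356° to +153.480° is -109.164°.
Midpoint longitude = -97.356° + (-109.164°)/2 = -97.356° − 54.582° = -151.938°.
(The naïve average (-97.356 + +153.480)/2 = 28.062° is on the wrong side of the globe.)

151.938°W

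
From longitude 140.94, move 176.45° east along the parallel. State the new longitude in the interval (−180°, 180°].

Start at +140.94°; shift +176.45° → +317.39°.
+317.39° lies outside (−180°, 180°]; subtract 360° → -42.61°.

-42.61°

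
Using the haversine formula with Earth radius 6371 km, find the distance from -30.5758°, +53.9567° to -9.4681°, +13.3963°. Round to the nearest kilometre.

Δλ = 13.3963 − 53.9567 = -40.5604°.
Δφ = -9.4681 − -30.5758 = 21.1077°.
a = sin²(Δφ/2) + cos φ₁ · cos φ₂ · sin²(Δλ/2) = 0.135573.
c = 2·atan2(√a, √(1−a)) = 0.75415 rad → d = 6371·c ≈ 4804.69 km.

4805 km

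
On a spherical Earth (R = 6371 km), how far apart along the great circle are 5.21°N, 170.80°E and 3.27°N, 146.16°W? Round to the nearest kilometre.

4777 km

Δλ = -146.16 − 170.80 = -316.96°; wrapped into (−180°, 180°]: 43.04°.
Δφ = 3.27 − 5.21 = -1.94°.
a = sin²(Δφ/2) + cos φ₁ · cos φ₂ · sin²(Δλ/2) = 0.134074.
c = 2·atan2(√a, √(1−a)) = 0.74976 rad → d = 6371·c ≈ 4776.72 km.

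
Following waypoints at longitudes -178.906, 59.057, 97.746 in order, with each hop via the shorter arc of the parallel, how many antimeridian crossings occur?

Leg 1: -178.906° → +59.057°, shortest Δλ = -122.037° (west) — crosses 180°.
Leg 2: +59.057° → +97.746°, shortest Δλ = 38.689° (east) — does not cross 180°.
Total crossings: 1.

1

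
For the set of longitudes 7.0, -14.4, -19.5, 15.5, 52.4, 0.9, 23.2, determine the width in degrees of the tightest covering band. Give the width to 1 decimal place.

71.9°

Sort the longitudes: -19.5°, -14.4°, +0.9°, +7.0°, +15.5°, +23.2°, +52.4°.
Eastward gaps between consecutive values (wrapping around): 5.1°, 15.3°, 6.1°, 8.5°, 7.7°, 29.2°, 288.1°.
Largest gap = 288.1° ⇒ minimal covering band is its complement: 360° − 288.1° = 71.9°.
Band runs from -19.5° eastward to +52.4°.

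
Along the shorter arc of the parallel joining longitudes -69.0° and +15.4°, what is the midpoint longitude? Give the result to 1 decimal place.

Signed shortest Δλ from -69.0° to +15.4° is +84.4°.
Midpoint longitude = -69.0° + (+84.4°)/2 = -69.0° + 42.2° = -26.8°.

-26.8°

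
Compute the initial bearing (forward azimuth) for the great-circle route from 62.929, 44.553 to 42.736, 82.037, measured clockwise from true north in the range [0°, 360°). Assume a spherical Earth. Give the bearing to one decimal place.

115.2°

Δλ = 82.037 − 44.553 = 37.484°.
θ = atan2( sin Δλ · cos φ₂ , cos φ₁ · sin φ₂ − sin φ₁ · cos φ₂ · cos Δλ )
  = atan2(0.44697, -0.21014) = 115.181° → normalised to [0°, 360°): 115.181°.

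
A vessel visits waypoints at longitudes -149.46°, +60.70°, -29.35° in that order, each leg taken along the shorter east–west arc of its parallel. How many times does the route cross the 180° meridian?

1

Leg 1: -149.46° → +60.70°, shortest Δλ = -149.84° (west) — crosses 180°.
Leg 2: +60.70° → -29.35°, shortest Δλ = -90.05° (west) — does not cross 180°.
Total crossings: 1.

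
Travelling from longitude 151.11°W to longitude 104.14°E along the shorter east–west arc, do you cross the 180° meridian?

Naïve |104.14 − -151.11| = 255.25° > 180°, so the shorter arc goes the other way round — across 180°.
Signed shortest Δλ = ((104.14 − -151.11 + 180) mod 360) − 180 = -104.75°.
Going west by 104.75° from -151.11° passes through 180° before reaching +104.14°.

Yes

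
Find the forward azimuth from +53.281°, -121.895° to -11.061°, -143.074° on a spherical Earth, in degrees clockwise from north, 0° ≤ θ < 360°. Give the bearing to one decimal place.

202.7°

Δλ = -143.074 − -121.895 = -21.179°.
θ = atan2( sin Δλ · cos φ₂ , cos φ₁ · sin φ₂ − sin φ₁ · cos φ₂ · cos Δλ )
  = atan2(-0.35457, -0.84826) = -157.315° → normalised to [0°, 360°): 202.685°.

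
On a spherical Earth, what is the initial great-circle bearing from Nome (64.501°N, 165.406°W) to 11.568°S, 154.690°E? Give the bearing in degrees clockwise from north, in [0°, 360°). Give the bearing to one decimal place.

219.4°

Δλ = 154.690 − -165.406 = 320.096°; wrapped into (−180°, 180°]: -39.904°.
θ = atan2( sin Δλ · cos φ₂ , cos φ₁ · sin φ₂ − sin φ₁ · cos φ₂ · cos Δλ )
  = atan2(-0.62847, -0.76466) = -140.583° → normalised to [0°, 360°): 219.417°.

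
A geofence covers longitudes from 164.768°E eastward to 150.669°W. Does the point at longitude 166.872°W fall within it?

Yes

Band width going east from +164.768° to -150.669°: ((-150.669 − 164.768) mod 360) = 44.563°.
Offset of -166.872° east of the west edge: ((-166.872 − 164.768) mod 360) = 28.360°.
28.360° ≤ 44.563° ⇒ inside.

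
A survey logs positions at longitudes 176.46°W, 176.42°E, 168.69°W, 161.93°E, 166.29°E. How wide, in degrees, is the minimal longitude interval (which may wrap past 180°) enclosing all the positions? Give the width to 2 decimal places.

29.38°

Sort the longitudes: -176.46°, -168.69°, +161.93°, +166.29°, +176.42°.
Eastward gaps between consecutive values (wrapping around): 7.77°, 330.62°, 4.36°, 10.13°, 7.12°.
Largest gap = 330.62° ⇒ minimal covering band is its complement: 360° − 330.62° = 29.38°.
Band runs from +161.93° eastward to -168.69°, crossing the antimeridian.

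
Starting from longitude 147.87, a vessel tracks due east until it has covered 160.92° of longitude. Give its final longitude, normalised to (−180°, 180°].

Start at +147.87°; shift +160.92° → +308.79°.
+308.79° lies outside (−180°, 180°]; subtract 360° → -51.21°.

-51.21°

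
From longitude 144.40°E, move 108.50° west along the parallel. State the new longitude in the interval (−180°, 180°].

Start at +144.40°; shift −108.50° → +35.90°.
+35.90° already lies in (−180°, 180°].

35.90°E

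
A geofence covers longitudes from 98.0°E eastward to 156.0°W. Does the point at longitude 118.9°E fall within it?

Yes

Band width going east from +98.0° to -156.0°: ((-156.0 − 98.0) mod 360) = 106.0°.
Offset of +118.9° east of the west edge: ((118.9 − 98.0) mod 360) = 20.9°.
20.9° ≤ 106.0° ⇒ inside.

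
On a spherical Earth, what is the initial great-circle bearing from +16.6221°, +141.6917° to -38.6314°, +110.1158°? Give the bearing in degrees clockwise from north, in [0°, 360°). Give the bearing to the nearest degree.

Δλ = 110.1158 − 141.6917 = -31.5759°.
θ = atan2( sin Δλ · cos φ₂ , cos φ₁ · sin φ₂ − sin φ₁ · cos φ₂ · cos Δλ )
  = atan2(-0.40905, -0.78860) = -152.584° → normalised to [0°, 360°): 207.416°.

207°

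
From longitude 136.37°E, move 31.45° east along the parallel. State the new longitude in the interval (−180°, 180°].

167.82°E

Start at +136.37°; shift +31.45° → +167.82°.
+167.82° already lies in (−180°, 180°].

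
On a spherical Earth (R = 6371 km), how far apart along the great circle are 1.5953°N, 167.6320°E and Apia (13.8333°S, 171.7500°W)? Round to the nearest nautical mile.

Δλ = -171.7500 − 167.6320 = -339.3820°; wrapped into (−180°, 180°]: 20.6180°.
Δφ = -13.8333 − 1.5953 = -15.4286°.
a = sin²(Δφ/2) + cos φ₁ · cos φ₂ · sin²(Δλ/2) = 0.049103.
c = 2·atan2(√a, √(1−a)) = 0.44689 rad → d = 6371·c ≈ 2847.16 km ≈ 1537.35 nmi.

1537 nmi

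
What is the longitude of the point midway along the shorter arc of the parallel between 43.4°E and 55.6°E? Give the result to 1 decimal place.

Signed shortest Δλ from +43.4° to +55.6° is +12.2°.
Midpoint longitude = +43.4° + (+12.2°)/2 = +43.4° + 6.1° = +49.5°.

49.5°E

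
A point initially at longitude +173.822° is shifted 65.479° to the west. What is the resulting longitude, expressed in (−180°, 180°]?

+108.343°

Start at +173.822°; shift −65.479° → +108.343°.
+108.343° already lies in (−180°, 180°].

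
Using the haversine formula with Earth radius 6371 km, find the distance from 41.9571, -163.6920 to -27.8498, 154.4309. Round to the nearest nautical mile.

4791 nmi

Δλ = 154.4309 − -163.6920 = 318.1229°; wrapped into (−180°, 180°]: -41.8771°.
Δφ = -27.8498 − 41.9571 = -69.8069°.
a = sin²(Δφ/2) + cos φ₁ · cos φ₂ · sin²(Δλ/2) = 0.411379.
c = 2·atan2(√a, √(1−a)) = 1.39261 rad → d = 6371·c ≈ 8872.34 km ≈ 4790.68 nmi.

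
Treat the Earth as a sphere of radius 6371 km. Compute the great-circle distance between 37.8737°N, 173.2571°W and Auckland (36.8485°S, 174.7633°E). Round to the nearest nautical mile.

Δλ = 174.7633 − -173.2571 = 348.0204°; wrapped into (−180°, 180°]: -11.9796°.
Δφ = -36.8485 − 37.8737 = -74.7222°.
a = sin²(Δφ/2) + cos φ₁ · cos φ₂ · sin²(Δλ/2) = 0.375129.
c = 2·atan2(√a, √(1−a)) = 1.31838 rad → d = 6371·c ≈ 8399.41 km ≈ 4535.32 nmi.

4535 nmi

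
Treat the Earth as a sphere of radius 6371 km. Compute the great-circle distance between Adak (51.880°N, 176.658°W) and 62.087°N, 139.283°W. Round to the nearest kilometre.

2486 km

Δλ = -139.283 − -176.658 = 37.375°.
Δφ = 62.087 − 51.880 = 10.207°.
a = sin²(Δφ/2) + cos φ₁ · cos φ₂ · sin²(Δλ/2) = 0.037580.
c = 2·atan2(√a, √(1−a)) = 0.39018 rad → d = 6371·c ≈ 2485.85 km.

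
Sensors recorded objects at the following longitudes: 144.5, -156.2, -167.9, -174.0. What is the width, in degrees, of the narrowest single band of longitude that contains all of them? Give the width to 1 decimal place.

Sort the longitudes: -174.0°, -167.9°, -156.2°, +144.5°.
Eastward gaps between consecutive values (wrapping around): 6.1°, 11.7°, 300.7°, 41.5°.
Largest gap = 300.7° ⇒ minimal covering band is its complement: 360° − 300.7° = 59.3°.
Band runs from +144.5° eastward to -156.2°, crossing the antimeridian.

59.3°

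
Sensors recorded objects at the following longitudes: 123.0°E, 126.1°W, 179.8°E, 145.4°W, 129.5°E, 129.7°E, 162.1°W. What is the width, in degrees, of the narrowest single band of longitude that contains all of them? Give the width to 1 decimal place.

110.9°

Sort the longitudes: -162.1°, -145.4°, -126.1°, +123.0°, +129.5°, +129.7°, +179.8°.
Eastward gaps between consecutive values (wrapping around): 16.7°, 19.3°, 249.1°, 6.5°, 0.2°, 50.1°, 18.1°.
Largest gap = 249.1° ⇒ minimal covering band is its complement: 360° − 249.1° = 110.9°.
Band runs from +123.0° eastward to -126.1°, crossing the antimeridian.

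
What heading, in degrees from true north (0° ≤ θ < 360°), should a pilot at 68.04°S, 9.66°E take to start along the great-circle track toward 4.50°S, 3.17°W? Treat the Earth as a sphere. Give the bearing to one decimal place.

Δλ = -3.17 − 9.66 = -12.83°.
θ = atan2( sin Δλ · cos φ₂ , cos φ₁ · sin φ₂ − sin φ₁ · cos φ₂ · cos Δλ )
  = atan2(-0.22137, 0.87216) = -14.242° → normalised to [0°, 360°): 345.758°.

345.8°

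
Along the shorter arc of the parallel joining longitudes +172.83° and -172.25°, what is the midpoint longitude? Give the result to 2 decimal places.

Signed shortest Δλ from +172.83° to -172.25° is +14.92°.
Midpoint longitude = +172.83° + (+14.92°)/2 = +172.83° + 7.46° = +180.29°.
Normalise into (−180°, 180°]: -179.71°.
(The naïve average (+172.83 + -172.25)/2 = 0.29° is on the wrong side of the globe.)

-179.71°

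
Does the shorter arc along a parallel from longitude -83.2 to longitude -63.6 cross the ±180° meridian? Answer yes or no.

Signed shortest Δλ = ((-63.6 − -83.2 + 180) mod 360) − 180 = 19.6°.
Going east by 19.6° from -83.2° reaches -63.6° without touching 180°.

No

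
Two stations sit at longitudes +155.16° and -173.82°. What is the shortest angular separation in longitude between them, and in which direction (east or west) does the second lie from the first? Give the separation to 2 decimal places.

31.02° east

Raw difference: -173.82 − 155.16 = -328.98°.
Normalise into (−180°, 180°]: -328.98° + 360° = 31.02°.
Positive ⇒ the second point lies to the east; separation 31.02°.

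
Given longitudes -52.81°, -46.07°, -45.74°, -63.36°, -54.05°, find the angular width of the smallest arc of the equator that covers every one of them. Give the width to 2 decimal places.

Sort the longitudes: -63.36°, -54.05°, -52.81°, -46.07°, -45.74°.
Eastward gaps between consecutive values (wrapping around): 9.31°, 1.24°, 6.74°, 0.33°, 342.38°.
Largest gap = 342.38° ⇒ minimal covering band is its complement: 360° − 342.38° = 17.62°.
Band runs from -63.36° eastward to -45.74°.

17.62°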